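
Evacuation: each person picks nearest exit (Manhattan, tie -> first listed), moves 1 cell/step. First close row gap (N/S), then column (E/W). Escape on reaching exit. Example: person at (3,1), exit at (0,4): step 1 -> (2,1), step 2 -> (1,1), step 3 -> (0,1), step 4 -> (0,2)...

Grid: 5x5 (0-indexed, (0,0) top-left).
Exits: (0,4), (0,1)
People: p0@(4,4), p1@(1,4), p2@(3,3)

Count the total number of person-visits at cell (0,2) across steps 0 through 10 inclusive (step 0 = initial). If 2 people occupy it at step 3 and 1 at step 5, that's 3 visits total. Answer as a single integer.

Answer: 0

Derivation:
Step 0: p0@(4,4) p1@(1,4) p2@(3,3) -> at (0,2): 0 [-], cum=0
Step 1: p0@(3,4) p1@ESC p2@(2,3) -> at (0,2): 0 [-], cum=0
Step 2: p0@(2,4) p1@ESC p2@(1,3) -> at (0,2): 0 [-], cum=0
Step 3: p0@(1,4) p1@ESC p2@(0,3) -> at (0,2): 0 [-], cum=0
Step 4: p0@ESC p1@ESC p2@ESC -> at (0,2): 0 [-], cum=0
Total visits = 0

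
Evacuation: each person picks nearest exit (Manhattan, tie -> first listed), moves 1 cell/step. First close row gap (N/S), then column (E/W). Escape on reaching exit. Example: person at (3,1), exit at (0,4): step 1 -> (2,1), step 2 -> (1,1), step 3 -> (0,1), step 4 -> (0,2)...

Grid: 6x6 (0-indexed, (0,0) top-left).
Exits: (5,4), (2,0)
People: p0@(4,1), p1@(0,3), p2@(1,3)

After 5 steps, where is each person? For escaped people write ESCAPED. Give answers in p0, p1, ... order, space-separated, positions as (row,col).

Step 1: p0:(4,1)->(3,1) | p1:(0,3)->(1,3) | p2:(1,3)->(2,3)
Step 2: p0:(3,1)->(2,1) | p1:(1,3)->(2,3) | p2:(2,3)->(2,2)
Step 3: p0:(2,1)->(2,0)->EXIT | p1:(2,3)->(2,2) | p2:(2,2)->(2,1)
Step 4: p0:escaped | p1:(2,2)->(2,1) | p2:(2,1)->(2,0)->EXIT
Step 5: p0:escaped | p1:(2,1)->(2,0)->EXIT | p2:escaped

ESCAPED ESCAPED ESCAPED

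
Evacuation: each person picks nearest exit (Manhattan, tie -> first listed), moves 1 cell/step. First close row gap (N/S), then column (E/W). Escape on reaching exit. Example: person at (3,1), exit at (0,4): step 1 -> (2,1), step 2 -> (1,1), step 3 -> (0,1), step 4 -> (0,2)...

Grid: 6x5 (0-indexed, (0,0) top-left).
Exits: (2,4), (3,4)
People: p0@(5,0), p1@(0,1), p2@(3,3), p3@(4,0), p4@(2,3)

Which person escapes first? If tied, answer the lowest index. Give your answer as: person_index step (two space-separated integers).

Answer: 2 1

Derivation:
Step 1: p0:(5,0)->(4,0) | p1:(0,1)->(1,1) | p2:(3,3)->(3,4)->EXIT | p3:(4,0)->(3,0) | p4:(2,3)->(2,4)->EXIT
Step 2: p0:(4,0)->(3,0) | p1:(1,1)->(2,1) | p2:escaped | p3:(3,0)->(3,1) | p4:escaped
Step 3: p0:(3,0)->(3,1) | p1:(2,1)->(2,2) | p2:escaped | p3:(3,1)->(3,2) | p4:escaped
Step 4: p0:(3,1)->(3,2) | p1:(2,2)->(2,3) | p2:escaped | p3:(3,2)->(3,3) | p4:escaped
Step 5: p0:(3,2)->(3,3) | p1:(2,3)->(2,4)->EXIT | p2:escaped | p3:(3,3)->(3,4)->EXIT | p4:escaped
Step 6: p0:(3,3)->(3,4)->EXIT | p1:escaped | p2:escaped | p3:escaped | p4:escaped
Exit steps: [6, 5, 1, 5, 1]
First to escape: p2 at step 1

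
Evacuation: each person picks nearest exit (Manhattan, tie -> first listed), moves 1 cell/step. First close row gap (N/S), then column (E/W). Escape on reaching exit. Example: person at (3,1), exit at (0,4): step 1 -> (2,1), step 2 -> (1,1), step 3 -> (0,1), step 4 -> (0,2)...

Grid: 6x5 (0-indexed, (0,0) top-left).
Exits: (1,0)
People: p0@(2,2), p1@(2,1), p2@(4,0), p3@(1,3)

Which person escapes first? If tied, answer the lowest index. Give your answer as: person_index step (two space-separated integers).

Step 1: p0:(2,2)->(1,2) | p1:(2,1)->(1,1) | p2:(4,0)->(3,0) | p3:(1,3)->(1,2)
Step 2: p0:(1,2)->(1,1) | p1:(1,1)->(1,0)->EXIT | p2:(3,0)->(2,0) | p3:(1,2)->(1,1)
Step 3: p0:(1,1)->(1,0)->EXIT | p1:escaped | p2:(2,0)->(1,0)->EXIT | p3:(1,1)->(1,0)->EXIT
Exit steps: [3, 2, 3, 3]
First to escape: p1 at step 2

Answer: 1 2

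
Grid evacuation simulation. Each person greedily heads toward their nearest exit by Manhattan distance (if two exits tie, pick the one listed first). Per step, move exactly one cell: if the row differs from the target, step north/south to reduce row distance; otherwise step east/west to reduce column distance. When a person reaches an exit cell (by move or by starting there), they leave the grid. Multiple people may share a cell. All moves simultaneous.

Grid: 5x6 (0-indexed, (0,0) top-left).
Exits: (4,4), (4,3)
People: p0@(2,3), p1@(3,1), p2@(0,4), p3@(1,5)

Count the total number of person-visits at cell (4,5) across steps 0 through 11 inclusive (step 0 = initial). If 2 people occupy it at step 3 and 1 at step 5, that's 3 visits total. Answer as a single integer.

Answer: 1

Derivation:
Step 0: p0@(2,3) p1@(3,1) p2@(0,4) p3@(1,5) -> at (4,5): 0 [-], cum=0
Step 1: p0@(3,3) p1@(4,1) p2@(1,4) p3@(2,5) -> at (4,5): 0 [-], cum=0
Step 2: p0@ESC p1@(4,2) p2@(2,4) p3@(3,5) -> at (4,5): 0 [-], cum=0
Step 3: p0@ESC p1@ESC p2@(3,4) p3@(4,5) -> at (4,5): 1 [p3], cum=1
Step 4: p0@ESC p1@ESC p2@ESC p3@ESC -> at (4,5): 0 [-], cum=1
Total visits = 1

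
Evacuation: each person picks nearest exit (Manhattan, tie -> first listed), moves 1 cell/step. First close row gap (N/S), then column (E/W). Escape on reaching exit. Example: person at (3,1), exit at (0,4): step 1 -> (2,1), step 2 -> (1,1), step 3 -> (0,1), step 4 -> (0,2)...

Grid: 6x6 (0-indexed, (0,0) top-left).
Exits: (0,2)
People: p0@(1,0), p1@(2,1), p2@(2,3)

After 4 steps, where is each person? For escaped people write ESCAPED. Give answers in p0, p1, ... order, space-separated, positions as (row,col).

Step 1: p0:(1,0)->(0,0) | p1:(2,1)->(1,1) | p2:(2,3)->(1,3)
Step 2: p0:(0,0)->(0,1) | p1:(1,1)->(0,1) | p2:(1,3)->(0,3)
Step 3: p0:(0,1)->(0,2)->EXIT | p1:(0,1)->(0,2)->EXIT | p2:(0,3)->(0,2)->EXIT

ESCAPED ESCAPED ESCAPED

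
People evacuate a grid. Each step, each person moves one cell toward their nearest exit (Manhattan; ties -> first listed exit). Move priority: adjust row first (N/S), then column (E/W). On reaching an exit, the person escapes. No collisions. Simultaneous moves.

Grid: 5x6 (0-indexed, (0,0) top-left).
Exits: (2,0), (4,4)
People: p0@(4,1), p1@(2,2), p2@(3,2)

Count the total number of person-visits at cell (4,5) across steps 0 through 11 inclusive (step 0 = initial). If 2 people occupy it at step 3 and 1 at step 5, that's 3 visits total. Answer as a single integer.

Step 0: p0@(4,1) p1@(2,2) p2@(3,2) -> at (4,5): 0 [-], cum=0
Step 1: p0@(3,1) p1@(2,1) p2@(2,2) -> at (4,5): 0 [-], cum=0
Step 2: p0@(2,1) p1@ESC p2@(2,1) -> at (4,5): 0 [-], cum=0
Step 3: p0@ESC p1@ESC p2@ESC -> at (4,5): 0 [-], cum=0
Total visits = 0

Answer: 0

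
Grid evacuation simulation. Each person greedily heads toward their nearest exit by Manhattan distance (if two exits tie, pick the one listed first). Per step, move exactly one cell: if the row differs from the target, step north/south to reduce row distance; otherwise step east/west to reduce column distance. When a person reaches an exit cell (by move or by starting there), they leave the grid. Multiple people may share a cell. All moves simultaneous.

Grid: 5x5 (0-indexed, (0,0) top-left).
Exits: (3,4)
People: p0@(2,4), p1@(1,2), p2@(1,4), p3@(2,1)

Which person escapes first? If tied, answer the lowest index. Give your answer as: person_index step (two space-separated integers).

Step 1: p0:(2,4)->(3,4)->EXIT | p1:(1,2)->(2,2) | p2:(1,4)->(2,4) | p3:(2,1)->(3,1)
Step 2: p0:escaped | p1:(2,2)->(3,2) | p2:(2,4)->(3,4)->EXIT | p3:(3,1)->(3,2)
Step 3: p0:escaped | p1:(3,2)->(3,3) | p2:escaped | p3:(3,2)->(3,3)
Step 4: p0:escaped | p1:(3,3)->(3,4)->EXIT | p2:escaped | p3:(3,3)->(3,4)->EXIT
Exit steps: [1, 4, 2, 4]
First to escape: p0 at step 1

Answer: 0 1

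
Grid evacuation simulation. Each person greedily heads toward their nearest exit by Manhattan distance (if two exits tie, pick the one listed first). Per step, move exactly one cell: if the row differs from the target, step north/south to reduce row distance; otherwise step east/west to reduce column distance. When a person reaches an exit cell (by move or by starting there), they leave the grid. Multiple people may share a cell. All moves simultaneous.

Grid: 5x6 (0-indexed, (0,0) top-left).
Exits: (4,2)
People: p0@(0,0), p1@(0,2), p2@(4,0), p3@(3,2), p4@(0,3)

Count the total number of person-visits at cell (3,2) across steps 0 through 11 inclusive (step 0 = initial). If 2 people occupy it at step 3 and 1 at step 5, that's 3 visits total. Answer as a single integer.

Step 0: p0@(0,0) p1@(0,2) p2@(4,0) p3@(3,2) p4@(0,3) -> at (3,2): 1 [p3], cum=1
Step 1: p0@(1,0) p1@(1,2) p2@(4,1) p3@ESC p4@(1,3) -> at (3,2): 0 [-], cum=1
Step 2: p0@(2,0) p1@(2,2) p2@ESC p3@ESC p4@(2,3) -> at (3,2): 0 [-], cum=1
Step 3: p0@(3,0) p1@(3,2) p2@ESC p3@ESC p4@(3,3) -> at (3,2): 1 [p1], cum=2
Step 4: p0@(4,0) p1@ESC p2@ESC p3@ESC p4@(4,3) -> at (3,2): 0 [-], cum=2
Step 5: p0@(4,1) p1@ESC p2@ESC p3@ESC p4@ESC -> at (3,2): 0 [-], cum=2
Step 6: p0@ESC p1@ESC p2@ESC p3@ESC p4@ESC -> at (3,2): 0 [-], cum=2
Total visits = 2

Answer: 2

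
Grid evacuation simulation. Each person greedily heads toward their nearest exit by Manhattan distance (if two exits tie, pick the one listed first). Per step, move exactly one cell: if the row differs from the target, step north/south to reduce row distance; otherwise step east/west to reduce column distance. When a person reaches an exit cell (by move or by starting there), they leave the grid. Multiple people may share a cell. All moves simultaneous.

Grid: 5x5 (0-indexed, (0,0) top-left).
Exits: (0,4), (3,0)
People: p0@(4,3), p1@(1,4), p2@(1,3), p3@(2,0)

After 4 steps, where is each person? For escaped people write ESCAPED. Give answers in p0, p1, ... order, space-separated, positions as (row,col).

Step 1: p0:(4,3)->(3,3) | p1:(1,4)->(0,4)->EXIT | p2:(1,3)->(0,3) | p3:(2,0)->(3,0)->EXIT
Step 2: p0:(3,3)->(3,2) | p1:escaped | p2:(0,3)->(0,4)->EXIT | p3:escaped
Step 3: p0:(3,2)->(3,1) | p1:escaped | p2:escaped | p3:escaped
Step 4: p0:(3,1)->(3,0)->EXIT | p1:escaped | p2:escaped | p3:escaped

ESCAPED ESCAPED ESCAPED ESCAPED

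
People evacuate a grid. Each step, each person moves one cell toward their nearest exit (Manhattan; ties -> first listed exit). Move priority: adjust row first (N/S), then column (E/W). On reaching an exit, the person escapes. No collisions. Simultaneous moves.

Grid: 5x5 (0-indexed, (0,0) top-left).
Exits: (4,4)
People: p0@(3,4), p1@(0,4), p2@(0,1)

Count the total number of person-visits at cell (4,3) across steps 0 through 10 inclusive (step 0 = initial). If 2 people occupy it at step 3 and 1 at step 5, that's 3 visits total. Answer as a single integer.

Step 0: p0@(3,4) p1@(0,4) p2@(0,1) -> at (4,3): 0 [-], cum=0
Step 1: p0@ESC p1@(1,4) p2@(1,1) -> at (4,3): 0 [-], cum=0
Step 2: p0@ESC p1@(2,4) p2@(2,1) -> at (4,3): 0 [-], cum=0
Step 3: p0@ESC p1@(3,4) p2@(3,1) -> at (4,3): 0 [-], cum=0
Step 4: p0@ESC p1@ESC p2@(4,1) -> at (4,3): 0 [-], cum=0
Step 5: p0@ESC p1@ESC p2@(4,2) -> at (4,3): 0 [-], cum=0
Step 6: p0@ESC p1@ESC p2@(4,3) -> at (4,3): 1 [p2], cum=1
Step 7: p0@ESC p1@ESC p2@ESC -> at (4,3): 0 [-], cum=1
Total visits = 1

Answer: 1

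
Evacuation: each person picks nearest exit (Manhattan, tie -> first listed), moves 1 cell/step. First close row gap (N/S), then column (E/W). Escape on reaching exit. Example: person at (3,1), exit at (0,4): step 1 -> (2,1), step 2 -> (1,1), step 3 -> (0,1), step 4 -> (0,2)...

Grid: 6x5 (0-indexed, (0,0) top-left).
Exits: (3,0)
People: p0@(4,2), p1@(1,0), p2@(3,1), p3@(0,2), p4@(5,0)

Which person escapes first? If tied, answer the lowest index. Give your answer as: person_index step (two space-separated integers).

Answer: 2 1

Derivation:
Step 1: p0:(4,2)->(3,2) | p1:(1,0)->(2,0) | p2:(3,1)->(3,0)->EXIT | p3:(0,2)->(1,2) | p4:(5,0)->(4,0)
Step 2: p0:(3,2)->(3,1) | p1:(2,0)->(3,0)->EXIT | p2:escaped | p3:(1,2)->(2,2) | p4:(4,0)->(3,0)->EXIT
Step 3: p0:(3,1)->(3,0)->EXIT | p1:escaped | p2:escaped | p3:(2,2)->(3,2) | p4:escaped
Step 4: p0:escaped | p1:escaped | p2:escaped | p3:(3,2)->(3,1) | p4:escaped
Step 5: p0:escaped | p1:escaped | p2:escaped | p3:(3,1)->(3,0)->EXIT | p4:escaped
Exit steps: [3, 2, 1, 5, 2]
First to escape: p2 at step 1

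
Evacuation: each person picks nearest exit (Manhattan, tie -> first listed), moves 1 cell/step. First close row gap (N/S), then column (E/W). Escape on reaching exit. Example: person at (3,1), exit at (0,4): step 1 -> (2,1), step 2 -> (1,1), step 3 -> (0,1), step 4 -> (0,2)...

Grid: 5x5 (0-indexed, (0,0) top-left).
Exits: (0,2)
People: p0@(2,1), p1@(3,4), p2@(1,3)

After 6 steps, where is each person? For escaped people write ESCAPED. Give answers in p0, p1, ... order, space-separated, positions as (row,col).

Step 1: p0:(2,1)->(1,1) | p1:(3,4)->(2,4) | p2:(1,3)->(0,3)
Step 2: p0:(1,1)->(0,1) | p1:(2,4)->(1,4) | p2:(0,3)->(0,2)->EXIT
Step 3: p0:(0,1)->(0,2)->EXIT | p1:(1,4)->(0,4) | p2:escaped
Step 4: p0:escaped | p1:(0,4)->(0,3) | p2:escaped
Step 5: p0:escaped | p1:(0,3)->(0,2)->EXIT | p2:escaped

ESCAPED ESCAPED ESCAPED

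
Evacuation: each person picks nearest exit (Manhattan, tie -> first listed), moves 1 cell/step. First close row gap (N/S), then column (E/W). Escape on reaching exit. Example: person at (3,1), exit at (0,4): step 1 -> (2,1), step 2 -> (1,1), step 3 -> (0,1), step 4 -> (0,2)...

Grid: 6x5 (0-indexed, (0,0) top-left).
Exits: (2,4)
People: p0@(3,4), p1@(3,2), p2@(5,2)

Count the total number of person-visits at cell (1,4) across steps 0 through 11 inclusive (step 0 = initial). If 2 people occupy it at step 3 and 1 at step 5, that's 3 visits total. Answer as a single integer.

Step 0: p0@(3,4) p1@(3,2) p2@(5,2) -> at (1,4): 0 [-], cum=0
Step 1: p0@ESC p1@(2,2) p2@(4,2) -> at (1,4): 0 [-], cum=0
Step 2: p0@ESC p1@(2,3) p2@(3,2) -> at (1,4): 0 [-], cum=0
Step 3: p0@ESC p1@ESC p2@(2,2) -> at (1,4): 0 [-], cum=0
Step 4: p0@ESC p1@ESC p2@(2,3) -> at (1,4): 0 [-], cum=0
Step 5: p0@ESC p1@ESC p2@ESC -> at (1,4): 0 [-], cum=0
Total visits = 0

Answer: 0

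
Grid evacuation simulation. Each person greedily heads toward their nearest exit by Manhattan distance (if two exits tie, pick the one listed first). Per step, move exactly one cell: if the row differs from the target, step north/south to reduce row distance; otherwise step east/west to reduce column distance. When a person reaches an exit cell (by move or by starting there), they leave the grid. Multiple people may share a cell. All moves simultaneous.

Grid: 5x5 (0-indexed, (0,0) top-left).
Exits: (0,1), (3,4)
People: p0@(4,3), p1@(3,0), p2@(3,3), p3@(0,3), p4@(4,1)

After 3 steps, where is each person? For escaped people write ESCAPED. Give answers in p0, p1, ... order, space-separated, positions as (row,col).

Step 1: p0:(4,3)->(3,3) | p1:(3,0)->(2,0) | p2:(3,3)->(3,4)->EXIT | p3:(0,3)->(0,2) | p4:(4,1)->(3,1)
Step 2: p0:(3,3)->(3,4)->EXIT | p1:(2,0)->(1,0) | p2:escaped | p3:(0,2)->(0,1)->EXIT | p4:(3,1)->(2,1)
Step 3: p0:escaped | p1:(1,0)->(0,0) | p2:escaped | p3:escaped | p4:(2,1)->(1,1)

ESCAPED (0,0) ESCAPED ESCAPED (1,1)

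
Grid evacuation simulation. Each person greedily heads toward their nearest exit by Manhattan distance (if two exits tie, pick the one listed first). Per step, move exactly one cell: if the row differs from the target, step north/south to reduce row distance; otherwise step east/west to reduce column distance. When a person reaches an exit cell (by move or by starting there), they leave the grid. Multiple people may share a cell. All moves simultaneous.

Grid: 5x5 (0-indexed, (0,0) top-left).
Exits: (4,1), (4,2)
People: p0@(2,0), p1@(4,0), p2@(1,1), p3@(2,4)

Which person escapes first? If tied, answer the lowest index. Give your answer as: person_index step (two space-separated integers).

Answer: 1 1

Derivation:
Step 1: p0:(2,0)->(3,0) | p1:(4,0)->(4,1)->EXIT | p2:(1,1)->(2,1) | p3:(2,4)->(3,4)
Step 2: p0:(3,0)->(4,0) | p1:escaped | p2:(2,1)->(3,1) | p3:(3,4)->(4,4)
Step 3: p0:(4,0)->(4,1)->EXIT | p1:escaped | p2:(3,1)->(4,1)->EXIT | p3:(4,4)->(4,3)
Step 4: p0:escaped | p1:escaped | p2:escaped | p3:(4,3)->(4,2)->EXIT
Exit steps: [3, 1, 3, 4]
First to escape: p1 at step 1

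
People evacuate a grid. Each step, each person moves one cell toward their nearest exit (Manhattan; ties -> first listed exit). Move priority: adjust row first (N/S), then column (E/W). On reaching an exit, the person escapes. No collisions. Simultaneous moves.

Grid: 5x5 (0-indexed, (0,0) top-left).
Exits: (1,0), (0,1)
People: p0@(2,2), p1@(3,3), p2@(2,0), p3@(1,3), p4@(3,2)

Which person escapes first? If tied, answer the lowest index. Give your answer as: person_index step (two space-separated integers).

Step 1: p0:(2,2)->(1,2) | p1:(3,3)->(2,3) | p2:(2,0)->(1,0)->EXIT | p3:(1,3)->(1,2) | p4:(3,2)->(2,2)
Step 2: p0:(1,2)->(1,1) | p1:(2,3)->(1,3) | p2:escaped | p3:(1,2)->(1,1) | p4:(2,2)->(1,2)
Step 3: p0:(1,1)->(1,0)->EXIT | p1:(1,3)->(1,2) | p2:escaped | p3:(1,1)->(1,0)->EXIT | p4:(1,2)->(1,1)
Step 4: p0:escaped | p1:(1,2)->(1,1) | p2:escaped | p3:escaped | p4:(1,1)->(1,0)->EXIT
Step 5: p0:escaped | p1:(1,1)->(1,0)->EXIT | p2:escaped | p3:escaped | p4:escaped
Exit steps: [3, 5, 1, 3, 4]
First to escape: p2 at step 1

Answer: 2 1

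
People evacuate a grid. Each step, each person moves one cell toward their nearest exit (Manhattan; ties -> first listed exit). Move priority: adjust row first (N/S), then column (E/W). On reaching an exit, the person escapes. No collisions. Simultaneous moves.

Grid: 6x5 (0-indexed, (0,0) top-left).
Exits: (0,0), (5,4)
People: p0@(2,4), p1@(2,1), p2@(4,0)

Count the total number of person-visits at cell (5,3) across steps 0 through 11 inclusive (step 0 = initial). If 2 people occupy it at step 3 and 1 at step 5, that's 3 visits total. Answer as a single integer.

Answer: 0

Derivation:
Step 0: p0@(2,4) p1@(2,1) p2@(4,0) -> at (5,3): 0 [-], cum=0
Step 1: p0@(3,4) p1@(1,1) p2@(3,0) -> at (5,3): 0 [-], cum=0
Step 2: p0@(4,4) p1@(0,1) p2@(2,0) -> at (5,3): 0 [-], cum=0
Step 3: p0@ESC p1@ESC p2@(1,0) -> at (5,3): 0 [-], cum=0
Step 4: p0@ESC p1@ESC p2@ESC -> at (5,3): 0 [-], cum=0
Total visits = 0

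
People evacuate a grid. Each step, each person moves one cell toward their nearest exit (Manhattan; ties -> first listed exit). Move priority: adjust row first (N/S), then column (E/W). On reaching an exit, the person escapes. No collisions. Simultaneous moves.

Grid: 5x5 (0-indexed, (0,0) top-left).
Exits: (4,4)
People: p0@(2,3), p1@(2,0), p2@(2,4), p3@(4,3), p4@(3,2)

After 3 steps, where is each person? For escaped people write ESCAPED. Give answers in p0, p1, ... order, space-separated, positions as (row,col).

Step 1: p0:(2,3)->(3,3) | p1:(2,0)->(3,0) | p2:(2,4)->(3,4) | p3:(4,3)->(4,4)->EXIT | p4:(3,2)->(4,2)
Step 2: p0:(3,3)->(4,3) | p1:(3,0)->(4,0) | p2:(3,4)->(4,4)->EXIT | p3:escaped | p4:(4,2)->(4,3)
Step 3: p0:(4,3)->(4,4)->EXIT | p1:(4,0)->(4,1) | p2:escaped | p3:escaped | p4:(4,3)->(4,4)->EXIT

ESCAPED (4,1) ESCAPED ESCAPED ESCAPED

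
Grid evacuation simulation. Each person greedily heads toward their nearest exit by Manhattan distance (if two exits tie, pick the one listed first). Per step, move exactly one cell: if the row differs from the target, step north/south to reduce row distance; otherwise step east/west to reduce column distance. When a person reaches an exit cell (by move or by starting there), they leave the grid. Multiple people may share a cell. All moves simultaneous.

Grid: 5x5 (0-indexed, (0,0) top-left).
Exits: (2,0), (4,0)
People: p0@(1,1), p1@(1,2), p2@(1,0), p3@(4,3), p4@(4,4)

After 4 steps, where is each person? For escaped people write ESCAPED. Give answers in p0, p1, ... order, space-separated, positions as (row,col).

Step 1: p0:(1,1)->(2,1) | p1:(1,2)->(2,2) | p2:(1,0)->(2,0)->EXIT | p3:(4,3)->(4,2) | p4:(4,4)->(4,3)
Step 2: p0:(2,1)->(2,0)->EXIT | p1:(2,2)->(2,1) | p2:escaped | p3:(4,2)->(4,1) | p4:(4,3)->(4,2)
Step 3: p0:escaped | p1:(2,1)->(2,0)->EXIT | p2:escaped | p3:(4,1)->(4,0)->EXIT | p4:(4,2)->(4,1)
Step 4: p0:escaped | p1:escaped | p2:escaped | p3:escaped | p4:(4,1)->(4,0)->EXIT

ESCAPED ESCAPED ESCAPED ESCAPED ESCAPED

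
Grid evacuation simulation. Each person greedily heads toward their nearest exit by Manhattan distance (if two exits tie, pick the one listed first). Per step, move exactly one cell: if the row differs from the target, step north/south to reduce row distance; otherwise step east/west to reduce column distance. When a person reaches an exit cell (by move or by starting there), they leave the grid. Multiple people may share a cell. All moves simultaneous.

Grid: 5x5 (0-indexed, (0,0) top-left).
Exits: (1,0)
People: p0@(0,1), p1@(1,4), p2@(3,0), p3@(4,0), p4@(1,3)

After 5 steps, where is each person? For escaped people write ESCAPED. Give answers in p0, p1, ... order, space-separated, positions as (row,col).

Step 1: p0:(0,1)->(1,1) | p1:(1,4)->(1,3) | p2:(3,0)->(2,0) | p3:(4,0)->(3,0) | p4:(1,3)->(1,2)
Step 2: p0:(1,1)->(1,0)->EXIT | p1:(1,3)->(1,2) | p2:(2,0)->(1,0)->EXIT | p3:(3,0)->(2,0) | p4:(1,2)->(1,1)
Step 3: p0:escaped | p1:(1,2)->(1,1) | p2:escaped | p3:(2,0)->(1,0)->EXIT | p4:(1,1)->(1,0)->EXIT
Step 4: p0:escaped | p1:(1,1)->(1,0)->EXIT | p2:escaped | p3:escaped | p4:escaped

ESCAPED ESCAPED ESCAPED ESCAPED ESCAPED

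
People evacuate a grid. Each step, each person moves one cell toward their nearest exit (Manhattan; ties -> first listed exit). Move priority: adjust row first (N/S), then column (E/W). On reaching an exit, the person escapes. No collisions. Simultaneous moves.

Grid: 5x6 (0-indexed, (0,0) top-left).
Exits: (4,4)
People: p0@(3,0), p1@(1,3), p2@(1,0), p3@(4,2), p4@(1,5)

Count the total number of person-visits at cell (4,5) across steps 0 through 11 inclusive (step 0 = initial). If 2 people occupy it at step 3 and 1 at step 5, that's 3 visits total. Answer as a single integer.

Answer: 1

Derivation:
Step 0: p0@(3,0) p1@(1,3) p2@(1,0) p3@(4,2) p4@(1,5) -> at (4,5): 0 [-], cum=0
Step 1: p0@(4,0) p1@(2,3) p2@(2,0) p3@(4,3) p4@(2,5) -> at (4,5): 0 [-], cum=0
Step 2: p0@(4,1) p1@(3,3) p2@(3,0) p3@ESC p4@(3,5) -> at (4,5): 0 [-], cum=0
Step 3: p0@(4,2) p1@(4,3) p2@(4,0) p3@ESC p4@(4,5) -> at (4,5): 1 [p4], cum=1
Step 4: p0@(4,3) p1@ESC p2@(4,1) p3@ESC p4@ESC -> at (4,5): 0 [-], cum=1
Step 5: p0@ESC p1@ESC p2@(4,2) p3@ESC p4@ESC -> at (4,5): 0 [-], cum=1
Step 6: p0@ESC p1@ESC p2@(4,3) p3@ESC p4@ESC -> at (4,5): 0 [-], cum=1
Step 7: p0@ESC p1@ESC p2@ESC p3@ESC p4@ESC -> at (4,5): 0 [-], cum=1
Total visits = 1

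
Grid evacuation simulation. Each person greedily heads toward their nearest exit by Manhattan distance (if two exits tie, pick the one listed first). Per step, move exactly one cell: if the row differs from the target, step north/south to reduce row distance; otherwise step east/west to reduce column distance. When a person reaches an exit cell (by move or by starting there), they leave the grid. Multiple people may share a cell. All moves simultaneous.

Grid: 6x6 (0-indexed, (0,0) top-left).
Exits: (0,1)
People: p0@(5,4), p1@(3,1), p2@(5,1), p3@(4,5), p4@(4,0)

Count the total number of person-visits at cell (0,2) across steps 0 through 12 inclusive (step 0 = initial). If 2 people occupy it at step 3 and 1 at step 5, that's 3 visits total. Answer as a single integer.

Answer: 2

Derivation:
Step 0: p0@(5,4) p1@(3,1) p2@(5,1) p3@(4,5) p4@(4,0) -> at (0,2): 0 [-], cum=0
Step 1: p0@(4,4) p1@(2,1) p2@(4,1) p3@(3,5) p4@(3,0) -> at (0,2): 0 [-], cum=0
Step 2: p0@(3,4) p1@(1,1) p2@(3,1) p3@(2,5) p4@(2,0) -> at (0,2): 0 [-], cum=0
Step 3: p0@(2,4) p1@ESC p2@(2,1) p3@(1,5) p4@(1,0) -> at (0,2): 0 [-], cum=0
Step 4: p0@(1,4) p1@ESC p2@(1,1) p3@(0,5) p4@(0,0) -> at (0,2): 0 [-], cum=0
Step 5: p0@(0,4) p1@ESC p2@ESC p3@(0,4) p4@ESC -> at (0,2): 0 [-], cum=0
Step 6: p0@(0,3) p1@ESC p2@ESC p3@(0,3) p4@ESC -> at (0,2): 0 [-], cum=0
Step 7: p0@(0,2) p1@ESC p2@ESC p3@(0,2) p4@ESC -> at (0,2): 2 [p0,p3], cum=2
Step 8: p0@ESC p1@ESC p2@ESC p3@ESC p4@ESC -> at (0,2): 0 [-], cum=2
Total visits = 2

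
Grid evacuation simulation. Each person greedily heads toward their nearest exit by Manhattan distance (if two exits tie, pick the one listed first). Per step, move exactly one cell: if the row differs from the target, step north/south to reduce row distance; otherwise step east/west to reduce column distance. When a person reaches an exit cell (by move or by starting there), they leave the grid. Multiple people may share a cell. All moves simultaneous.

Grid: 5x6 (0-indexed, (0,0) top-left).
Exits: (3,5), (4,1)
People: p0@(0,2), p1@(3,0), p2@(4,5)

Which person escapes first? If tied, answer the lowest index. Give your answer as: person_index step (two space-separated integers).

Step 1: p0:(0,2)->(1,2) | p1:(3,0)->(4,0) | p2:(4,5)->(3,5)->EXIT
Step 2: p0:(1,2)->(2,2) | p1:(4,0)->(4,1)->EXIT | p2:escaped
Step 3: p0:(2,2)->(3,2) | p1:escaped | p2:escaped
Step 4: p0:(3,2)->(4,2) | p1:escaped | p2:escaped
Step 5: p0:(4,2)->(4,1)->EXIT | p1:escaped | p2:escaped
Exit steps: [5, 2, 1]
First to escape: p2 at step 1

Answer: 2 1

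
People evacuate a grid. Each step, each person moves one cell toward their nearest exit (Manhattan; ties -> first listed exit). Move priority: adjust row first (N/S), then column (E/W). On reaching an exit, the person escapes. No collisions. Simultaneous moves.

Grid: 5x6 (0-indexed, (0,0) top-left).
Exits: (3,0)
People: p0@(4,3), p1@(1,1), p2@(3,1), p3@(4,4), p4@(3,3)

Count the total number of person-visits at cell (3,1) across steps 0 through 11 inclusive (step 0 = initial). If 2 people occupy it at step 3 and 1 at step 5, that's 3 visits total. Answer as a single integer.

Step 0: p0@(4,3) p1@(1,1) p2@(3,1) p3@(4,4) p4@(3,3) -> at (3,1): 1 [p2], cum=1
Step 1: p0@(3,3) p1@(2,1) p2@ESC p3@(3,4) p4@(3,2) -> at (3,1): 0 [-], cum=1
Step 2: p0@(3,2) p1@(3,1) p2@ESC p3@(3,3) p4@(3,1) -> at (3,1): 2 [p1,p4], cum=3
Step 3: p0@(3,1) p1@ESC p2@ESC p3@(3,2) p4@ESC -> at (3,1): 1 [p0], cum=4
Step 4: p0@ESC p1@ESC p2@ESC p3@(3,1) p4@ESC -> at (3,1): 1 [p3], cum=5
Step 5: p0@ESC p1@ESC p2@ESC p3@ESC p4@ESC -> at (3,1): 0 [-], cum=5
Total visits = 5

Answer: 5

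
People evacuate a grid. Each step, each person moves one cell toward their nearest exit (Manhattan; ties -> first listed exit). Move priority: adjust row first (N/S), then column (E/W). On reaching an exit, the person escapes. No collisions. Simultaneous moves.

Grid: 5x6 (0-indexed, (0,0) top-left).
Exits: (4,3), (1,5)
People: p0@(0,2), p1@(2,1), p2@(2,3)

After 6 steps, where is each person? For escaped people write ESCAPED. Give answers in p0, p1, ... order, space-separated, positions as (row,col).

Step 1: p0:(0,2)->(1,2) | p1:(2,1)->(3,1) | p2:(2,3)->(3,3)
Step 2: p0:(1,2)->(1,3) | p1:(3,1)->(4,1) | p2:(3,3)->(4,3)->EXIT
Step 3: p0:(1,3)->(1,4) | p1:(4,1)->(4,2) | p2:escaped
Step 4: p0:(1,4)->(1,5)->EXIT | p1:(4,2)->(4,3)->EXIT | p2:escaped

ESCAPED ESCAPED ESCAPED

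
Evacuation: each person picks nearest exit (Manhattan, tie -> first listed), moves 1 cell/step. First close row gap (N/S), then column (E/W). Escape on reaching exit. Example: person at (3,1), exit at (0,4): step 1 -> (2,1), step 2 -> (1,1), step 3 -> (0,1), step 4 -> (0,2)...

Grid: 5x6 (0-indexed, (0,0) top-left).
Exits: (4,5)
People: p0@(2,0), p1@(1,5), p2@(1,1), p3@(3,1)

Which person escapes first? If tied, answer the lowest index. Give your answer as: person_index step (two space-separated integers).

Step 1: p0:(2,0)->(3,0) | p1:(1,5)->(2,5) | p2:(1,1)->(2,1) | p3:(3,1)->(4,1)
Step 2: p0:(3,0)->(4,0) | p1:(2,5)->(3,5) | p2:(2,1)->(3,1) | p3:(4,1)->(4,2)
Step 3: p0:(4,0)->(4,1) | p1:(3,5)->(4,5)->EXIT | p2:(3,1)->(4,1) | p3:(4,2)->(4,3)
Step 4: p0:(4,1)->(4,2) | p1:escaped | p2:(4,1)->(4,2) | p3:(4,3)->(4,4)
Step 5: p0:(4,2)->(4,3) | p1:escaped | p2:(4,2)->(4,3) | p3:(4,4)->(4,5)->EXIT
Step 6: p0:(4,3)->(4,4) | p1:escaped | p2:(4,3)->(4,4) | p3:escaped
Step 7: p0:(4,4)->(4,5)->EXIT | p1:escaped | p2:(4,4)->(4,5)->EXIT | p3:escaped
Exit steps: [7, 3, 7, 5]
First to escape: p1 at step 3

Answer: 1 3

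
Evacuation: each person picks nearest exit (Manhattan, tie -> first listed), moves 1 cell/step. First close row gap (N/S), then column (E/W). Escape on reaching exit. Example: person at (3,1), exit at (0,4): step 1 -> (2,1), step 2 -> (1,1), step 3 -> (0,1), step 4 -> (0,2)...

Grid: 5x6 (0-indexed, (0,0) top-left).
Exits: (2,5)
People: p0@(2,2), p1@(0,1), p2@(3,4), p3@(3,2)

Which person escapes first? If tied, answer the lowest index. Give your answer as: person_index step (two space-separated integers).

Answer: 2 2

Derivation:
Step 1: p0:(2,2)->(2,3) | p1:(0,1)->(1,1) | p2:(3,4)->(2,4) | p3:(3,2)->(2,2)
Step 2: p0:(2,3)->(2,4) | p1:(1,1)->(2,1) | p2:(2,4)->(2,5)->EXIT | p3:(2,2)->(2,3)
Step 3: p0:(2,4)->(2,5)->EXIT | p1:(2,1)->(2,2) | p2:escaped | p3:(2,3)->(2,4)
Step 4: p0:escaped | p1:(2,2)->(2,3) | p2:escaped | p3:(2,4)->(2,5)->EXIT
Step 5: p0:escaped | p1:(2,3)->(2,4) | p2:escaped | p3:escaped
Step 6: p0:escaped | p1:(2,4)->(2,5)->EXIT | p2:escaped | p3:escaped
Exit steps: [3, 6, 2, 4]
First to escape: p2 at step 2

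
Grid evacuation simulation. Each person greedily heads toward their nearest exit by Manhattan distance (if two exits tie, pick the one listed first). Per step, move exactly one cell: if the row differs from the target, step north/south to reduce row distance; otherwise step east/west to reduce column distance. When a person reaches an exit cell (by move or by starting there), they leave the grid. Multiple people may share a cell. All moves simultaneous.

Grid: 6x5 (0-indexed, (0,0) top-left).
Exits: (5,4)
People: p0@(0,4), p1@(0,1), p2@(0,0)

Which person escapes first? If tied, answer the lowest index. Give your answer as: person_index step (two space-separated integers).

Step 1: p0:(0,4)->(1,4) | p1:(0,1)->(1,1) | p2:(0,0)->(1,0)
Step 2: p0:(1,4)->(2,4) | p1:(1,1)->(2,1) | p2:(1,0)->(2,0)
Step 3: p0:(2,4)->(3,4) | p1:(2,1)->(3,1) | p2:(2,0)->(3,0)
Step 4: p0:(3,4)->(4,4) | p1:(3,1)->(4,1) | p2:(3,0)->(4,0)
Step 5: p0:(4,4)->(5,4)->EXIT | p1:(4,1)->(5,1) | p2:(4,0)->(5,0)
Step 6: p0:escaped | p1:(5,1)->(5,2) | p2:(5,0)->(5,1)
Step 7: p0:escaped | p1:(5,2)->(5,3) | p2:(5,1)->(5,2)
Step 8: p0:escaped | p1:(5,3)->(5,4)->EXIT | p2:(5,2)->(5,3)
Step 9: p0:escaped | p1:escaped | p2:(5,3)->(5,4)->EXIT
Exit steps: [5, 8, 9]
First to escape: p0 at step 5

Answer: 0 5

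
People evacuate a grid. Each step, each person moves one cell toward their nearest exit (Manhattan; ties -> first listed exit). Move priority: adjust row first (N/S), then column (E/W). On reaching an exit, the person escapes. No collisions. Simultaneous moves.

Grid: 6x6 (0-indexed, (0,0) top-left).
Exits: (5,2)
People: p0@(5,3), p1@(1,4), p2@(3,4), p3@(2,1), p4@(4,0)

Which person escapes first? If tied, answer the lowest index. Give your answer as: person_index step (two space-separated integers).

Step 1: p0:(5,3)->(5,2)->EXIT | p1:(1,4)->(2,4) | p2:(3,4)->(4,4) | p3:(2,1)->(3,1) | p4:(4,0)->(5,0)
Step 2: p0:escaped | p1:(2,4)->(3,4) | p2:(4,4)->(5,4) | p3:(3,1)->(4,1) | p4:(5,0)->(5,1)
Step 3: p0:escaped | p1:(3,4)->(4,4) | p2:(5,4)->(5,3) | p3:(4,1)->(5,1) | p4:(5,1)->(5,2)->EXIT
Step 4: p0:escaped | p1:(4,4)->(5,4) | p2:(5,3)->(5,2)->EXIT | p3:(5,1)->(5,2)->EXIT | p4:escaped
Step 5: p0:escaped | p1:(5,4)->(5,3) | p2:escaped | p3:escaped | p4:escaped
Step 6: p0:escaped | p1:(5,3)->(5,2)->EXIT | p2:escaped | p3:escaped | p4:escaped
Exit steps: [1, 6, 4, 4, 3]
First to escape: p0 at step 1

Answer: 0 1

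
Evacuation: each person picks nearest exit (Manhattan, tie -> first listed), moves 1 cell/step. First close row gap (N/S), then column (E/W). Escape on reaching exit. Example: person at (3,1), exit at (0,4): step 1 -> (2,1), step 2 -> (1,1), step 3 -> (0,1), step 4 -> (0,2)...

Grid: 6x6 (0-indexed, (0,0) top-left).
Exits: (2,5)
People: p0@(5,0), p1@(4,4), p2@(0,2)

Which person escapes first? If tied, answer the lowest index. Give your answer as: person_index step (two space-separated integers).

Answer: 1 3

Derivation:
Step 1: p0:(5,0)->(4,0) | p1:(4,4)->(3,4) | p2:(0,2)->(1,2)
Step 2: p0:(4,0)->(3,0) | p1:(3,4)->(2,4) | p2:(1,2)->(2,2)
Step 3: p0:(3,0)->(2,0) | p1:(2,4)->(2,5)->EXIT | p2:(2,2)->(2,3)
Step 4: p0:(2,0)->(2,1) | p1:escaped | p2:(2,3)->(2,4)
Step 5: p0:(2,1)->(2,2) | p1:escaped | p2:(2,4)->(2,5)->EXIT
Step 6: p0:(2,2)->(2,3) | p1:escaped | p2:escaped
Step 7: p0:(2,3)->(2,4) | p1:escaped | p2:escaped
Step 8: p0:(2,4)->(2,5)->EXIT | p1:escaped | p2:escaped
Exit steps: [8, 3, 5]
First to escape: p1 at step 3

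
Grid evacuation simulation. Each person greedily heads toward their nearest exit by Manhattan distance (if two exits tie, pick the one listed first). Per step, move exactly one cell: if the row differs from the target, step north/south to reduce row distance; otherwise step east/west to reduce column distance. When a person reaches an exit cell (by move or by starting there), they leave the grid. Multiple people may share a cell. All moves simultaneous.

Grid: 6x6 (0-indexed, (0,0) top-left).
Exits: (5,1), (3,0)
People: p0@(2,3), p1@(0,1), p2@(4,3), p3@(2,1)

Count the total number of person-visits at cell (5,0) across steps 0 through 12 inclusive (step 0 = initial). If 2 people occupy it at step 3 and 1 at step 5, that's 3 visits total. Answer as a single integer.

Step 0: p0@(2,3) p1@(0,1) p2@(4,3) p3@(2,1) -> at (5,0): 0 [-], cum=0
Step 1: p0@(3,3) p1@(1,1) p2@(5,3) p3@(3,1) -> at (5,0): 0 [-], cum=0
Step 2: p0@(3,2) p1@(2,1) p2@(5,2) p3@ESC -> at (5,0): 0 [-], cum=0
Step 3: p0@(3,1) p1@(3,1) p2@ESC p3@ESC -> at (5,0): 0 [-], cum=0
Step 4: p0@ESC p1@ESC p2@ESC p3@ESC -> at (5,0): 0 [-], cum=0
Total visits = 0

Answer: 0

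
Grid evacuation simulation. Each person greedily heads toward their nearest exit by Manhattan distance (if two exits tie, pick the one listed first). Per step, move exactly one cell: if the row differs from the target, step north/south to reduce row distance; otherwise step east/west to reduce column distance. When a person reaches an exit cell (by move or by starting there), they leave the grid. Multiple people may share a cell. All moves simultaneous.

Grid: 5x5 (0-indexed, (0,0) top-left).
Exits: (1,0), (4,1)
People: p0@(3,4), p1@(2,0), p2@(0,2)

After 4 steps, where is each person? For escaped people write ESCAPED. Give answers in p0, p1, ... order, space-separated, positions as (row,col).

Step 1: p0:(3,4)->(4,4) | p1:(2,0)->(1,0)->EXIT | p2:(0,2)->(1,2)
Step 2: p0:(4,4)->(4,3) | p1:escaped | p2:(1,2)->(1,1)
Step 3: p0:(4,3)->(4,2) | p1:escaped | p2:(1,1)->(1,0)->EXIT
Step 4: p0:(4,2)->(4,1)->EXIT | p1:escaped | p2:escaped

ESCAPED ESCAPED ESCAPED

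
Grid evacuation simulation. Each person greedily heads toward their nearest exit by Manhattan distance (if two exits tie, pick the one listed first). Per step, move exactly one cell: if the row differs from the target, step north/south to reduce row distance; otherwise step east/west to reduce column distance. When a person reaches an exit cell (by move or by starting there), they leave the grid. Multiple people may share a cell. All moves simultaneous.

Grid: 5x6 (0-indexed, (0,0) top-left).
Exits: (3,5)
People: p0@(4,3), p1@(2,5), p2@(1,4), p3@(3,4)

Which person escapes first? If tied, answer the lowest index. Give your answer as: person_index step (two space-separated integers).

Answer: 1 1

Derivation:
Step 1: p0:(4,3)->(3,3) | p1:(2,5)->(3,5)->EXIT | p2:(1,4)->(2,4) | p3:(3,4)->(3,5)->EXIT
Step 2: p0:(3,3)->(3,4) | p1:escaped | p2:(2,4)->(3,4) | p3:escaped
Step 3: p0:(3,4)->(3,5)->EXIT | p1:escaped | p2:(3,4)->(3,5)->EXIT | p3:escaped
Exit steps: [3, 1, 3, 1]
First to escape: p1 at step 1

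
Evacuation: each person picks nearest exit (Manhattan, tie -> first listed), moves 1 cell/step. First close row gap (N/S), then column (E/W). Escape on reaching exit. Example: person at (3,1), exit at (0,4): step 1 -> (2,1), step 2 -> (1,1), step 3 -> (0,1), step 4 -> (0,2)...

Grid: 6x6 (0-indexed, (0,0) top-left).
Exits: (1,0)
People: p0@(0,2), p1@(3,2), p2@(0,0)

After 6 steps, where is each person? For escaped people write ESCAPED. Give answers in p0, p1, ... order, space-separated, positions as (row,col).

Step 1: p0:(0,2)->(1,2) | p1:(3,2)->(2,2) | p2:(0,0)->(1,0)->EXIT
Step 2: p0:(1,2)->(1,1) | p1:(2,2)->(1,2) | p2:escaped
Step 3: p0:(1,1)->(1,0)->EXIT | p1:(1,2)->(1,1) | p2:escaped
Step 4: p0:escaped | p1:(1,1)->(1,0)->EXIT | p2:escaped

ESCAPED ESCAPED ESCAPED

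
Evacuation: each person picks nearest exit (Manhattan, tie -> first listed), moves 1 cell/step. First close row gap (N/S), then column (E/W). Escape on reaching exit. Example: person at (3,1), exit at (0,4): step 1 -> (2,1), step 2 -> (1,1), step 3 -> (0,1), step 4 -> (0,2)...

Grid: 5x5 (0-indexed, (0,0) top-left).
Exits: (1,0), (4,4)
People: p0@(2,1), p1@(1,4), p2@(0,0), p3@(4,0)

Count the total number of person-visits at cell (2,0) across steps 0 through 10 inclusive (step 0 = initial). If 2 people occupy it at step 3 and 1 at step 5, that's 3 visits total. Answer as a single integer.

Answer: 1

Derivation:
Step 0: p0@(2,1) p1@(1,4) p2@(0,0) p3@(4,0) -> at (2,0): 0 [-], cum=0
Step 1: p0@(1,1) p1@(2,4) p2@ESC p3@(3,0) -> at (2,0): 0 [-], cum=0
Step 2: p0@ESC p1@(3,4) p2@ESC p3@(2,0) -> at (2,0): 1 [p3], cum=1
Step 3: p0@ESC p1@ESC p2@ESC p3@ESC -> at (2,0): 0 [-], cum=1
Total visits = 1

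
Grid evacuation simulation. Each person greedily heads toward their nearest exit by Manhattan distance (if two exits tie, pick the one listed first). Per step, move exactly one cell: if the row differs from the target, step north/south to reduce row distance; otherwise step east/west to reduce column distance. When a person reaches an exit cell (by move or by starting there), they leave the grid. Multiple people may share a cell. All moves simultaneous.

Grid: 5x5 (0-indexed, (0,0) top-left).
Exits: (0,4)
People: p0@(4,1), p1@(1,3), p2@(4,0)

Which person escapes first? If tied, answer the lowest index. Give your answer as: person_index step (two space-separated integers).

Step 1: p0:(4,1)->(3,1) | p1:(1,3)->(0,3) | p2:(4,0)->(3,0)
Step 2: p0:(3,1)->(2,1) | p1:(0,3)->(0,4)->EXIT | p2:(3,0)->(2,0)
Step 3: p0:(2,1)->(1,1) | p1:escaped | p2:(2,0)->(1,0)
Step 4: p0:(1,1)->(0,1) | p1:escaped | p2:(1,0)->(0,0)
Step 5: p0:(0,1)->(0,2) | p1:escaped | p2:(0,0)->(0,1)
Step 6: p0:(0,2)->(0,3) | p1:escaped | p2:(0,1)->(0,2)
Step 7: p0:(0,3)->(0,4)->EXIT | p1:escaped | p2:(0,2)->(0,3)
Step 8: p0:escaped | p1:escaped | p2:(0,3)->(0,4)->EXIT
Exit steps: [7, 2, 8]
First to escape: p1 at step 2

Answer: 1 2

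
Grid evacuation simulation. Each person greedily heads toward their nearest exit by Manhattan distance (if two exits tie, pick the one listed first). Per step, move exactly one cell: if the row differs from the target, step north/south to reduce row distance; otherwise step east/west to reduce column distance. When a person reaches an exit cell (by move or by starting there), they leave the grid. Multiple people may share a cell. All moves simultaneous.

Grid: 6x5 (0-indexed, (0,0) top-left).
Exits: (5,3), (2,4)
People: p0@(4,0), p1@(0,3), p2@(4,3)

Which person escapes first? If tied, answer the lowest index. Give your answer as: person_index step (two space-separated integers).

Answer: 2 1

Derivation:
Step 1: p0:(4,0)->(5,0) | p1:(0,3)->(1,3) | p2:(4,3)->(5,3)->EXIT
Step 2: p0:(5,0)->(5,1) | p1:(1,3)->(2,3) | p2:escaped
Step 3: p0:(5,1)->(5,2) | p1:(2,3)->(2,4)->EXIT | p2:escaped
Step 4: p0:(5,2)->(5,3)->EXIT | p1:escaped | p2:escaped
Exit steps: [4, 3, 1]
First to escape: p2 at step 1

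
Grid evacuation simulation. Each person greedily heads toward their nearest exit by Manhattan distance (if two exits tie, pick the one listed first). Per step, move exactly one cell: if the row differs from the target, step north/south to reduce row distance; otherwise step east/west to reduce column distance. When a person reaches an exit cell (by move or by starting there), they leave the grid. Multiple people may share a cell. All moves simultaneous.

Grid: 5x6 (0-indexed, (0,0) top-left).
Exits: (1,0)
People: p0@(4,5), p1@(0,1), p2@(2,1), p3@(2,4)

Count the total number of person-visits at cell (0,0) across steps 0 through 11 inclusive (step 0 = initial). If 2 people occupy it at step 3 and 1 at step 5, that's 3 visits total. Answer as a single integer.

Step 0: p0@(4,5) p1@(0,1) p2@(2,1) p3@(2,4) -> at (0,0): 0 [-], cum=0
Step 1: p0@(3,5) p1@(1,1) p2@(1,1) p3@(1,4) -> at (0,0): 0 [-], cum=0
Step 2: p0@(2,5) p1@ESC p2@ESC p3@(1,3) -> at (0,0): 0 [-], cum=0
Step 3: p0@(1,5) p1@ESC p2@ESC p3@(1,2) -> at (0,0): 0 [-], cum=0
Step 4: p0@(1,4) p1@ESC p2@ESC p3@(1,1) -> at (0,0): 0 [-], cum=0
Step 5: p0@(1,3) p1@ESC p2@ESC p3@ESC -> at (0,0): 0 [-], cum=0
Step 6: p0@(1,2) p1@ESC p2@ESC p3@ESC -> at (0,0): 0 [-], cum=0
Step 7: p0@(1,1) p1@ESC p2@ESC p3@ESC -> at (0,0): 0 [-], cum=0
Step 8: p0@ESC p1@ESC p2@ESC p3@ESC -> at (0,0): 0 [-], cum=0
Total visits = 0

Answer: 0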